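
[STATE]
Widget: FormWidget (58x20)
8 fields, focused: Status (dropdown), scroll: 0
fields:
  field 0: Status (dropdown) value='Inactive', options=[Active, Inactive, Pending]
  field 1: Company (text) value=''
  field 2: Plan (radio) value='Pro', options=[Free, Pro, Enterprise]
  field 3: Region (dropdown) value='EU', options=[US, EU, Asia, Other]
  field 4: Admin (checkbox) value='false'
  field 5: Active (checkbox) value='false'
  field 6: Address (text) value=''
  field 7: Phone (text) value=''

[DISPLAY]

> Status:     [Inactive                                 ▼]
  Company:    [                                          ]
  Plan:       ( ) Free  (●) Pro  ( ) Enterprise           
  Region:     [EU                                       ▼]
  Admin:      [ ]                                         
  Active:     [ ]                                         
  Address:    [                                          ]
  Phone:      [                                          ]
                                                          
                                                          
                                                          
                                                          
                                                          
                                                          
                                                          
                                                          
                                                          
                                                          
                                                          
                                                          


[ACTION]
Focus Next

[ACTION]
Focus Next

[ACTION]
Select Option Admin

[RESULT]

  Status:     [Inactive                                 ▼]
  Company:    [                                          ]
> Plan:       ( ) Free  (●) Pro  ( ) Enterprise           
  Region:     [EU                                       ▼]
  Admin:      [ ]                                         
  Active:     [ ]                                         
  Address:    [                                          ]
  Phone:      [                                          ]
                                                          
                                                          
                                                          
                                                          
                                                          
                                                          
                                                          
                                                          
                                                          
                                                          
                                                          
                                                          


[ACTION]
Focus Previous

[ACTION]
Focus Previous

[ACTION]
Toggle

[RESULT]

> Status:     [Inactive                                 ▼]
  Company:    [                                          ]
  Plan:       ( ) Free  (●) Pro  ( ) Enterprise           
  Region:     [EU                                       ▼]
  Admin:      [ ]                                         
  Active:     [ ]                                         
  Address:    [                                          ]
  Phone:      [                                          ]
                                                          
                                                          
                                                          
                                                          
                                                          
                                                          
                                                          
                                                          
                                                          
                                                          
                                                          
                                                          


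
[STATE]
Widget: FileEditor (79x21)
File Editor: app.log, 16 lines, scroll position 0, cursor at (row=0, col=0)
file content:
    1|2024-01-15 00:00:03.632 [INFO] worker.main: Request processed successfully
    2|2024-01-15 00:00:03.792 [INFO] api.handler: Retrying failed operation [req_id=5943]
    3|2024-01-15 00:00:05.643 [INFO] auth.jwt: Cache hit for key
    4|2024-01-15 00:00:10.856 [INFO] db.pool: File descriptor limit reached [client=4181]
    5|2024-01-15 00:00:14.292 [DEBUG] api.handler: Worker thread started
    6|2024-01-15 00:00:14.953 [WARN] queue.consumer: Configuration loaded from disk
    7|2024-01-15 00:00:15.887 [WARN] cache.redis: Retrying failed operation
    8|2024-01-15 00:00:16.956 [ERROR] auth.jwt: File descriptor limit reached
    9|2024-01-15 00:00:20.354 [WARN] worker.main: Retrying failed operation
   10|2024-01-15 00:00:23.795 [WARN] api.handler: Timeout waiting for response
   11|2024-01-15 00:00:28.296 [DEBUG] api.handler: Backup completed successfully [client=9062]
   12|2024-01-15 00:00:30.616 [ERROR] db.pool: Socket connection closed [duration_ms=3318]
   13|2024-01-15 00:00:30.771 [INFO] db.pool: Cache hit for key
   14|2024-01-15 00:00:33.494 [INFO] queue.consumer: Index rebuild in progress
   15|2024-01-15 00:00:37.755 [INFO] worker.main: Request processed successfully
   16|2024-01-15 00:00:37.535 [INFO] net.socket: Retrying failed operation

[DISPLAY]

█024-01-15 00:00:03.632 [INFO] worker.main: Request processed successfully    ▲
2024-01-15 00:00:03.792 [INFO] api.handler: Retrying failed operation [req_id=█
2024-01-15 00:00:05.643 [INFO] auth.jwt: Cache hit for key                    ░
2024-01-15 00:00:10.856 [INFO] db.pool: File descriptor limit reached [client=░
2024-01-15 00:00:14.292 [DEBUG] api.handler: Worker thread started            ░
2024-01-15 00:00:14.953 [WARN] queue.consumer: Configuration loaded from disk ░
2024-01-15 00:00:15.887 [WARN] cache.redis: Retrying failed operation         ░
2024-01-15 00:00:16.956 [ERROR] auth.jwt: File descriptor limit reached       ░
2024-01-15 00:00:20.354 [WARN] worker.main: Retrying failed operation         ░
2024-01-15 00:00:23.795 [WARN] api.handler: Timeout waiting for response      ░
2024-01-15 00:00:28.296 [DEBUG] api.handler: Backup completed successfully [cl░
2024-01-15 00:00:30.616 [ERROR] db.pool: Socket connection closed [duration_ms░
2024-01-15 00:00:30.771 [INFO] db.pool: Cache hit for key                     ░
2024-01-15 00:00:33.494 [INFO] queue.consumer: Index rebuild in progress      ░
2024-01-15 00:00:37.755 [INFO] worker.main: Request processed successfully    ░
2024-01-15 00:00:37.535 [INFO] net.socket: Retrying failed operation          ░
                                                                              ░
                                                                              ░
                                                                              ░
                                                                              ░
                                                                              ▼


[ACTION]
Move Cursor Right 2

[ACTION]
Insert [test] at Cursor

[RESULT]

20test█4-01-15 00:00:03.632 [INFO] worker.main: Request processed successfully▲
2024-01-15 00:00:03.792 [INFO] api.handler: Retrying failed operation [req_id=█
2024-01-15 00:00:05.643 [INFO] auth.jwt: Cache hit for key                    ░
2024-01-15 00:00:10.856 [INFO] db.pool: File descriptor limit reached [client=░
2024-01-15 00:00:14.292 [DEBUG] api.handler: Worker thread started            ░
2024-01-15 00:00:14.953 [WARN] queue.consumer: Configuration loaded from disk ░
2024-01-15 00:00:15.887 [WARN] cache.redis: Retrying failed operation         ░
2024-01-15 00:00:16.956 [ERROR] auth.jwt: File descriptor limit reached       ░
2024-01-15 00:00:20.354 [WARN] worker.main: Retrying failed operation         ░
2024-01-15 00:00:23.795 [WARN] api.handler: Timeout waiting for response      ░
2024-01-15 00:00:28.296 [DEBUG] api.handler: Backup completed successfully [cl░
2024-01-15 00:00:30.616 [ERROR] db.pool: Socket connection closed [duration_ms░
2024-01-15 00:00:30.771 [INFO] db.pool: Cache hit for key                     ░
2024-01-15 00:00:33.494 [INFO] queue.consumer: Index rebuild in progress      ░
2024-01-15 00:00:37.755 [INFO] worker.main: Request processed successfully    ░
2024-01-15 00:00:37.535 [INFO] net.socket: Retrying failed operation          ░
                                                                              ░
                                                                              ░
                                                                              ░
                                                                              ░
                                                                              ▼


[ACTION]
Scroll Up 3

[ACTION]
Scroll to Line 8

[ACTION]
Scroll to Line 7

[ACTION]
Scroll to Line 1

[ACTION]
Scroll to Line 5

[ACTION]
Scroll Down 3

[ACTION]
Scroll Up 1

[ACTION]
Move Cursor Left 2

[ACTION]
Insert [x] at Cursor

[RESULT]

20tex█t24-01-15 00:00:03.632 [INFO] worker.main: Request processed successfull▲
2024-01-15 00:00:03.792 [INFO] api.handler: Retrying failed operation [req_id=█
2024-01-15 00:00:05.643 [INFO] auth.jwt: Cache hit for key                    ░
2024-01-15 00:00:10.856 [INFO] db.pool: File descriptor limit reached [client=░
2024-01-15 00:00:14.292 [DEBUG] api.handler: Worker thread started            ░
2024-01-15 00:00:14.953 [WARN] queue.consumer: Configuration loaded from disk ░
2024-01-15 00:00:15.887 [WARN] cache.redis: Retrying failed operation         ░
2024-01-15 00:00:16.956 [ERROR] auth.jwt: File descriptor limit reached       ░
2024-01-15 00:00:20.354 [WARN] worker.main: Retrying failed operation         ░
2024-01-15 00:00:23.795 [WARN] api.handler: Timeout waiting for response      ░
2024-01-15 00:00:28.296 [DEBUG] api.handler: Backup completed successfully [cl░
2024-01-15 00:00:30.616 [ERROR] db.pool: Socket connection closed [duration_ms░
2024-01-15 00:00:30.771 [INFO] db.pool: Cache hit for key                     ░
2024-01-15 00:00:33.494 [INFO] queue.consumer: Index rebuild in progress      ░
2024-01-15 00:00:37.755 [INFO] worker.main: Request processed successfully    ░
2024-01-15 00:00:37.535 [INFO] net.socket: Retrying failed operation          ░
                                                                              ░
                                                                              ░
                                                                              ░
                                                                              ░
                                                                              ▼


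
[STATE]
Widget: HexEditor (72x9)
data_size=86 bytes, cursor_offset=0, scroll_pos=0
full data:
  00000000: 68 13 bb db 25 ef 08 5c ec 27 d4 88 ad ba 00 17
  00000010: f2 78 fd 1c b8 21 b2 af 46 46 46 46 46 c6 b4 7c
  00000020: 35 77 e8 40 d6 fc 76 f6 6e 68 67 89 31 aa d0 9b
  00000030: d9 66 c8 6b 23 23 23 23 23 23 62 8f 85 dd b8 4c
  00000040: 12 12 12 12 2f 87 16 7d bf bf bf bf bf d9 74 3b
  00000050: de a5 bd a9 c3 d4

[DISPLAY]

00000000  68 13 bb db 25 ef 08 5c  ec 27 d4 88 ad ba 00 17  |h...%..\.'.
00000010  f2 78 fd 1c b8 21 b2 af  46 46 46 46 46 c6 b4 7c  |.x...!..FFF
00000020  35 77 e8 40 d6 fc 76 f6  6e 68 67 89 31 aa d0 9b  |5w.@..v.nhg
00000030  d9 66 c8 6b 23 23 23 23  23 23 62 8f 85 dd b8 4c  |.f.k######b
00000040  12 12 12 12 2f 87 16 7d  bf bf bf bf bf d9 74 3b  |..../..}...
00000050  de a5 bd a9 c3 d4                                 |......     
                                                                        
                                                                        
                                                                        


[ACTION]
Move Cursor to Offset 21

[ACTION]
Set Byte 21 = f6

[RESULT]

00000000  68 13 bb db 25 ef 08 5c  ec 27 d4 88 ad ba 00 17  |h...%..\.'.
00000010  f2 78 fd 1c b8 F6 b2 af  46 46 46 46 46 c6 b4 7c  |.x......FFF
00000020  35 77 e8 40 d6 fc 76 f6  6e 68 67 89 31 aa d0 9b  |5w.@..v.nhg
00000030  d9 66 c8 6b 23 23 23 23  23 23 62 8f 85 dd b8 4c  |.f.k######b
00000040  12 12 12 12 2f 87 16 7d  bf bf bf bf bf d9 74 3b  |..../..}...
00000050  de a5 bd a9 c3 d4                                 |......     
                                                                        
                                                                        
                                                                        


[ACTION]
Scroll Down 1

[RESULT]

00000010  f2 78 fd 1c b8 F6 b2 af  46 46 46 46 46 c6 b4 7c  |.x......FFF
00000020  35 77 e8 40 d6 fc 76 f6  6e 68 67 89 31 aa d0 9b  |5w.@..v.nhg
00000030  d9 66 c8 6b 23 23 23 23  23 23 62 8f 85 dd b8 4c  |.f.k######b
00000040  12 12 12 12 2f 87 16 7d  bf bf bf bf bf d9 74 3b  |..../..}...
00000050  de a5 bd a9 c3 d4                                 |......     
                                                                        
                                                                        
                                                                        
                                                                        


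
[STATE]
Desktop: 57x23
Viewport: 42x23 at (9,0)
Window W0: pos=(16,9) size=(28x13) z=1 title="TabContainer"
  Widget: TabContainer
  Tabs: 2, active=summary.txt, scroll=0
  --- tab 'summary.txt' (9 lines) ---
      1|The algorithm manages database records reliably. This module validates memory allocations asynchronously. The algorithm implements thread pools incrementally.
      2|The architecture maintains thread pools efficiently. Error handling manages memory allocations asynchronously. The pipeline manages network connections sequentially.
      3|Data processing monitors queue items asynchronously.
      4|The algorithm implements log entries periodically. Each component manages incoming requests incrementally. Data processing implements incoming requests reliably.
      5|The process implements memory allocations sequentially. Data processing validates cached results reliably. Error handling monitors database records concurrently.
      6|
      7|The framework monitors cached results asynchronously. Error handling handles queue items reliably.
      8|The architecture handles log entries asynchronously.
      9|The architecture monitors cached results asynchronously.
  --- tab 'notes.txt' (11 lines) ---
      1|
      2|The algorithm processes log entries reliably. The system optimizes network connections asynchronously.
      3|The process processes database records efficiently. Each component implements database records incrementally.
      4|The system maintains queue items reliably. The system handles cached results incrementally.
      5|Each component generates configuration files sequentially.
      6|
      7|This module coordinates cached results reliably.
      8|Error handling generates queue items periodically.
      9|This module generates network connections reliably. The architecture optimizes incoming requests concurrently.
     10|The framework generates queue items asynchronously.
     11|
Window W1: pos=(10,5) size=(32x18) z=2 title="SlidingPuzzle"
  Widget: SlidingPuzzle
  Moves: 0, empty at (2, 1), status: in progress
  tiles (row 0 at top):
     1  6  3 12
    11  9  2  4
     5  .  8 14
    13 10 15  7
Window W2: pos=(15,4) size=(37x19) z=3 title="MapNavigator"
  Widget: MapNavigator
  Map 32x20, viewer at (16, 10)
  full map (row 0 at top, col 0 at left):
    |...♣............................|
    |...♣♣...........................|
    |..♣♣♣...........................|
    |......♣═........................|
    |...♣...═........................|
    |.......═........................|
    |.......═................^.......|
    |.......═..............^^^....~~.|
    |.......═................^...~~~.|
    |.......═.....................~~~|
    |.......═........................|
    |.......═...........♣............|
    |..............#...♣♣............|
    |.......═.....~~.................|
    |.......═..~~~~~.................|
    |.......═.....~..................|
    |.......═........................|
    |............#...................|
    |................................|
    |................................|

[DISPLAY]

                                          
                                          
                                          
                                          
      ┏━━━━━━━━━━━━━━━━━━━━━━━━━━━━━━━━━━━
 ┏━━━━┃ MapNavigator                      
 ┃ Sli┠───────────────────────────────────
 ┠────┃ ......♣═........................  
 ┃┌───┃ ...♣...═........................  
 ┃│  1┃ .......═........................  
 ┃├───┃ .......═................^.......  
 ┃│ 11┃ .......═..............^^^....~~.  
 ┃├───┃ .......═................^...~~~.  
 ┃│  5┃ .......═.....................~~~  
 ┃├───┃ .......═........@...............  
 ┃│ 13┃ .......═...........♣............  
 ┃└───┃ ..............#...♣♣............  
 ┃Move┃ .......═.....~~.................  
 ┃    ┃ .......═..~~~~~.................  
 ┃    ┃ .......═.....~..................  
 ┃    ┃ .......═........................  
 ┃    ┃ ............#...................  
 ┗━━━━┗━━━━━━━━━━━━━━━━━━━━━━━━━━━━━━━━━━━


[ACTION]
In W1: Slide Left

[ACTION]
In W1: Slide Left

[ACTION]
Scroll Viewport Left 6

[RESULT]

                                          
                                          
                                          
                                          
            ┏━━━━━━━━━━━━━━━━━━━━━━━━━━━━━
       ┏━━━━┃ MapNavigator                
       ┃ Sli┠─────────────────────────────
       ┠────┃ ......♣═....................
       ┃┌───┃ ...♣...═....................
       ┃│  1┃ .......═....................
       ┃├───┃ .......═................^...
       ┃│ 11┃ .......═..............^^^...
       ┃├───┃ .......═................^...
       ┃│  5┃ .......═....................
       ┃├───┃ .......═........@...........
       ┃│ 13┃ .......═...........♣........
       ┃└───┃ ..............#...♣♣........
       ┃Move┃ .......═.....~~.............
       ┃    ┃ .......═..~~~~~.............
       ┃    ┃ .......═.....~..............
       ┃    ┃ .......═....................
       ┃    ┃ ............#...............
       ┗━━━━┗━━━━━━━━━━━━━━━━━━━━━━━━━━━━━


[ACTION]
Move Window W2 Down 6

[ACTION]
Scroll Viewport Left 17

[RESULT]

                                          
                                          
                                          
                                          
               ┏━━━━━━━━━━━━━━━━━━━━━━━━━━
          ┏━━━━┃ MapNavigator             
          ┃ Sli┠──────────────────────────
          ┠────┃ ......♣═.................
          ┃┌───┃ ...♣...═.................
          ┃│  1┃ .......═.................
          ┃├───┃ .......═................^
          ┃│ 11┃ .......═..............^^^
          ┃├───┃ .......═................^
          ┃│  5┃ .......═.................
          ┃├───┃ .......═........@........
          ┃│ 13┃ .......═...........♣.....
          ┃└───┃ ..............#...♣♣.....
          ┃Move┃ .......═.....~~..........
          ┃    ┃ .......═..~~~~~..........
          ┃    ┃ .......═.....~...........
          ┃    ┃ .......═.................
          ┃    ┃ ............#............
          ┗━━━━┗━━━━━━━━━━━━━━━━━━━━━━━━━━


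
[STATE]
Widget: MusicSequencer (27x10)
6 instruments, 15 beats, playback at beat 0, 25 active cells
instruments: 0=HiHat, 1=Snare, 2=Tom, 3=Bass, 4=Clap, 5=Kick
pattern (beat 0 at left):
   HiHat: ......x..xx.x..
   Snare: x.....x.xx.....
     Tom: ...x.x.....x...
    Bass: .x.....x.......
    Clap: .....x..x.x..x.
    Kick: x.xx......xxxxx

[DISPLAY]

      ▼12345678901234      
 HiHat······█··██·█··      
 Snare█·····█·██·····      
   Tom···█·█·····█···      
  Bass·█·····█·······      
  Clap·····█··█·█··█·      
  Kick█·██······█████      
                           
                           
                           


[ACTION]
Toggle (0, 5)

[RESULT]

      ▼12345678901234      
 HiHat·····██··██·█··      
 Snare█·····█·██·····      
   Tom···█·█·····█···      
  Bass·█·····█·······      
  Clap·····█··█·█··█·      
  Kick█·██······█████      
                           
                           
                           


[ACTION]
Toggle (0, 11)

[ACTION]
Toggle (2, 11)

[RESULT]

      ▼12345678901234      
 HiHat·····██··████··      
 Snare█·····█·██·····      
   Tom···█·█·········      
  Bass·█·····█·······      
  Clap·····█··█·█··█·      
  Kick█·██······█████      
                           
                           
                           


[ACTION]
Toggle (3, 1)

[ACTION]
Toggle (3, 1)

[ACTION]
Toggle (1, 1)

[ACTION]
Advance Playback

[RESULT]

      0▼2345678901234      
 HiHat·····██··████··      
 Snare██····█·██·····      
   Tom···█·█·········      
  Bass·█·····█·······      
  Clap·····█··█·█··█·      
  Kick█·██······█████      
                           
                           
                           


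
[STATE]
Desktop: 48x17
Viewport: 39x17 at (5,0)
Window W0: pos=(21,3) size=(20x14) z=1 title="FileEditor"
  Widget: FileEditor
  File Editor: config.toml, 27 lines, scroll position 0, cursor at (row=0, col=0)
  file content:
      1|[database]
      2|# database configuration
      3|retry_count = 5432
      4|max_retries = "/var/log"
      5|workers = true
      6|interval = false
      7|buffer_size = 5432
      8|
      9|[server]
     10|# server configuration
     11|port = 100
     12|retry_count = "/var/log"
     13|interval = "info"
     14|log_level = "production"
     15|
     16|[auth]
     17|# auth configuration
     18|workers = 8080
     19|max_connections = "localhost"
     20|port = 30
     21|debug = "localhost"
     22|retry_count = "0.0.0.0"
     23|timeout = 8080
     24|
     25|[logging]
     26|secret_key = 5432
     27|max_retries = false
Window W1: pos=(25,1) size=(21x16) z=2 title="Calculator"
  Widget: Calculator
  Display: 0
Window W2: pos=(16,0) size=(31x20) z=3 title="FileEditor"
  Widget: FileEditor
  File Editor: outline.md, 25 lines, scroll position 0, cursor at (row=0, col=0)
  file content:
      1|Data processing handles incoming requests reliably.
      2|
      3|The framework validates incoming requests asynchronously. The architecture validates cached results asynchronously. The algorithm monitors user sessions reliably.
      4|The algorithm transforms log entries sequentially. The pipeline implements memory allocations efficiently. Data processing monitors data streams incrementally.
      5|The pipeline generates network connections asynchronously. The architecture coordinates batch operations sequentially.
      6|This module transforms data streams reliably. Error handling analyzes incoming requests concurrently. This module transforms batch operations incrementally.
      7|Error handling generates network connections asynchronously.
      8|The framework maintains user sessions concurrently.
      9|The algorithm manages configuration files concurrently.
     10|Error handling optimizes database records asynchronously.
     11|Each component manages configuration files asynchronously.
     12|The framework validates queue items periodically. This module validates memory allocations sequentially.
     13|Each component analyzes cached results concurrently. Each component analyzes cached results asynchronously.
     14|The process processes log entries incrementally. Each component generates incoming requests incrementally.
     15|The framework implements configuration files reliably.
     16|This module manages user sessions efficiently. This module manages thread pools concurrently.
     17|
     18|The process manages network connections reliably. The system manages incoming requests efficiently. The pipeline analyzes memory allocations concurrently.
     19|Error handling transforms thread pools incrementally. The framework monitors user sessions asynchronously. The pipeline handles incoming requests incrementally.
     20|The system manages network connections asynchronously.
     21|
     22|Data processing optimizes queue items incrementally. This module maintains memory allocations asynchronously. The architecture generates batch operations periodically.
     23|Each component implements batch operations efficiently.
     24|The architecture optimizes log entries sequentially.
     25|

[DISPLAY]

           ┏━━━━━━━━━━━━━━━━━━━━━━━━━━━
           ┃ FileEditor                
           ┠───────────────────────────
           ┃█ata processing handles inc
           ┃                           
           ┃The framework validates inc
           ┃The algorithm transforms lo
           ┃The pipeline generates netw
           ┃This module transforms data
           ┃Error handling generates ne
           ┃The framework maintains use
           ┃The algorithm manages confi
           ┃Error handling optimizes da
           ┃Each component manages conf
           ┃The framework validates que
           ┃Each component analyzes cac
           ┃The process processes log e


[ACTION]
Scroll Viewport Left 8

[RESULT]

                ┏━━━━━━━━━━━━━━━━━━━━━━
                ┃ FileEditor           
                ┠──────────────────────
                ┃█ata processing handle
                ┃                      
                ┃The framework validate
                ┃The algorithm transfor
                ┃The pipeline generates
                ┃This module transforms
                ┃Error handling generat
                ┃The framework maintain
                ┃The algorithm manages 
                ┃Error handling optimiz
                ┃Each component manages
                ┃The framework validate
                ┃Each component analyze
                ┃The process processes 


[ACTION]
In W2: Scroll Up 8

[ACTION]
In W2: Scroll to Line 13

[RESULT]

                ┏━━━━━━━━━━━━━━━━━━━━━━
                ┃ FileEditor           
                ┠──────────────────────
                ┃Error handling optimiz
                ┃Each component manages
                ┃The framework validate
                ┃Each component analyze
                ┃The process processes 
                ┃The framework implemen
                ┃This module manages us
                ┃                      
                ┃The process manages ne
                ┃Error handling transfo
                ┃The system manages net
                ┃                      
                ┃Data processing optimi
                ┃Each component impleme


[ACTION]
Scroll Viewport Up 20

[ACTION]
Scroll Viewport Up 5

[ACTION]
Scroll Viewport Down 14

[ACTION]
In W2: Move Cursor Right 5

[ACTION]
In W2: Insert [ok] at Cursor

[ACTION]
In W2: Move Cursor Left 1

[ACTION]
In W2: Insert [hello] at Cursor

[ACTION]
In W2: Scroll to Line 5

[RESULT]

                ┏━━━━━━━━━━━━━━━━━━━━━━
                ┃ FileEditor           
                ┠──────────────────────
                ┃The pipeline generates
                ┃This module transforms
                ┃Error handling generat
                ┃The framework maintain
                ┃The algorithm manages 
                ┃Error handling optimiz
                ┃Each component manages
                ┃The framework validate
                ┃Each component analyze
                ┃The process processes 
                ┃The framework implemen
                ┃This module manages us
                ┃                      
                ┃The process manages ne


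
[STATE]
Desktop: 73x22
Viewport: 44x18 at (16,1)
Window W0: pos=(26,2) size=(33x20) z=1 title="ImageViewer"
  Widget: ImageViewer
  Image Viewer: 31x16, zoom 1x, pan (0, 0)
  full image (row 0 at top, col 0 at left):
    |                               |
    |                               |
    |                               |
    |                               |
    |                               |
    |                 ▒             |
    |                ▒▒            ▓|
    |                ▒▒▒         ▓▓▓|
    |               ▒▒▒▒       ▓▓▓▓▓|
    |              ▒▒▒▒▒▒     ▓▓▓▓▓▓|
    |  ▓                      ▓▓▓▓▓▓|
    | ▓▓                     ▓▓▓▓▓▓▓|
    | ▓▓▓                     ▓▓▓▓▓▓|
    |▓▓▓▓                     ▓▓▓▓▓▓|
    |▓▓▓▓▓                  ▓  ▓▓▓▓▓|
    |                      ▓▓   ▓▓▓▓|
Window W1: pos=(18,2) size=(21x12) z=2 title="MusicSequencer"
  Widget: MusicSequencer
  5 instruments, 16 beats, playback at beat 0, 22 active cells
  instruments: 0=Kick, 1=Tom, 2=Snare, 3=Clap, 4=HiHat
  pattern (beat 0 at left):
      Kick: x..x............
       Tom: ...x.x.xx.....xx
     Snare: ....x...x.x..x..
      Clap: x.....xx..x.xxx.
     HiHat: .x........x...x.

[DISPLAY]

                                            
  ┏━━━━━━━━━━━━━━━━━━━┓━━━━━━━━━━━━━━━━━━━┓ 
  ┃ MusicSequencer    ┃                   ┃ 
  ┠───────────────────┨───────────────────┨ 
  ┃      ▼123456789012┃                   ┃ 
  ┃  Kick█··█·········┃                   ┃ 
  ┃   Tom···█·█·██····┃                   ┃ 
  ┃ Snare····█···█·█··┃                   ┃ 
  ┃  Clap█·····██··█·█┃                   ┃ 
  ┃ HiHat·█········█··┃     ▒             ┃ 
  ┃                   ┃    ▒▒            ▓┃ 
  ┃                   ┃    ▒▒▒         ▓▓▓┃ 
  ┗━━━━━━━━━━━━━━━━━━━┛   ▒▒▒▒       ▓▓▓▓▓┃ 
          ┃              ▒▒▒▒▒▒     ▓▓▓▓▓▓┃ 
          ┃  ▓                      ▓▓▓▓▓▓┃ 
          ┃ ▓▓                     ▓▓▓▓▓▓▓┃ 
          ┃ ▓▓▓                     ▓▓▓▓▓▓┃ 
          ┃▓▓▓▓                     ▓▓▓▓▓▓┃ 


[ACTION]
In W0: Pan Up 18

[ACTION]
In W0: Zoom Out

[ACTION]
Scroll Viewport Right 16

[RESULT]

                                            
━━━━━━━━━┓━━━━━━━━━━━━━━━━━━━┓              
encer    ┃                   ┃              
─────────┨───────────────────┨              
456789012┃                   ┃              
·········┃                   ┃              
·█·██····┃                   ┃              
█···█·█··┃                   ┃              
··██··█·█┃                   ┃              
······█··┃     ▒             ┃              
         ┃    ▒▒            ▓┃              
         ┃    ▒▒▒         ▓▓▓┃              
━━━━━━━━━┛   ▒▒▒▒       ▓▓▓▓▓┃              
            ▒▒▒▒▒▒     ▓▓▓▓▓▓┃              
▓                      ▓▓▓▓▓▓┃              
▓                     ▓▓▓▓▓▓▓┃              
▓▓                     ▓▓▓▓▓▓┃              
▓▓                     ▓▓▓▓▓▓┃              


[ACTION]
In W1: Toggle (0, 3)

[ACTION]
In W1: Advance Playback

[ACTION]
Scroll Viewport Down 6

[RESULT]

─────────┨───────────────────┨              
456789012┃                   ┃              
·········┃                   ┃              
·█·██····┃                   ┃              
█···█·█··┃                   ┃              
··██··█·█┃                   ┃              
······█··┃     ▒             ┃              
         ┃    ▒▒            ▓┃              
         ┃    ▒▒▒         ▓▓▓┃              
━━━━━━━━━┛   ▒▒▒▒       ▓▓▓▓▓┃              
            ▒▒▒▒▒▒     ▓▓▓▓▓▓┃              
▓                      ▓▓▓▓▓▓┃              
▓                     ▓▓▓▓▓▓▓┃              
▓▓                     ▓▓▓▓▓▓┃              
▓▓                     ▓▓▓▓▓▓┃              
▓▓▓                  ▓  ▓▓▓▓▓┃              
                    ▓▓   ▓▓▓▓┃              
━━━━━━━━━━━━━━━━━━━━━━━━━━━━━┛              


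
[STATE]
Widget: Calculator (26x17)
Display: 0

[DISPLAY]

                         0
┌───┬───┬───┬───┐         
│ 7 │ 8 │ 9 │ ÷ │         
├───┼───┼───┼───┤         
│ 4 │ 5 │ 6 │ × │         
├───┼───┼───┼───┤         
│ 1 │ 2 │ 3 │ - │         
├───┼───┼───┼───┤         
│ 0 │ . │ = │ + │         
├───┼───┼───┼───┤         
│ C │ MC│ MR│ M+│         
└───┴───┴───┴───┘         
                          
                          
                          
                          
                          


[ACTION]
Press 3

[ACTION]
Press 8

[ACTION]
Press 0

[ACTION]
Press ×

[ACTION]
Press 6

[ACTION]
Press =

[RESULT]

                      2280
┌───┬───┬───┬───┐         
│ 7 │ 8 │ 9 │ ÷ │         
├───┼───┼───┼───┤         
│ 4 │ 5 │ 6 │ × │         
├───┼───┼───┼───┤         
│ 1 │ 2 │ 3 │ - │         
├───┼───┼───┼───┤         
│ 0 │ . │ = │ + │         
├───┼───┼───┼───┤         
│ C │ MC│ MR│ M+│         
└───┴───┴───┴───┘         
                          
                          
                          
                          
                          


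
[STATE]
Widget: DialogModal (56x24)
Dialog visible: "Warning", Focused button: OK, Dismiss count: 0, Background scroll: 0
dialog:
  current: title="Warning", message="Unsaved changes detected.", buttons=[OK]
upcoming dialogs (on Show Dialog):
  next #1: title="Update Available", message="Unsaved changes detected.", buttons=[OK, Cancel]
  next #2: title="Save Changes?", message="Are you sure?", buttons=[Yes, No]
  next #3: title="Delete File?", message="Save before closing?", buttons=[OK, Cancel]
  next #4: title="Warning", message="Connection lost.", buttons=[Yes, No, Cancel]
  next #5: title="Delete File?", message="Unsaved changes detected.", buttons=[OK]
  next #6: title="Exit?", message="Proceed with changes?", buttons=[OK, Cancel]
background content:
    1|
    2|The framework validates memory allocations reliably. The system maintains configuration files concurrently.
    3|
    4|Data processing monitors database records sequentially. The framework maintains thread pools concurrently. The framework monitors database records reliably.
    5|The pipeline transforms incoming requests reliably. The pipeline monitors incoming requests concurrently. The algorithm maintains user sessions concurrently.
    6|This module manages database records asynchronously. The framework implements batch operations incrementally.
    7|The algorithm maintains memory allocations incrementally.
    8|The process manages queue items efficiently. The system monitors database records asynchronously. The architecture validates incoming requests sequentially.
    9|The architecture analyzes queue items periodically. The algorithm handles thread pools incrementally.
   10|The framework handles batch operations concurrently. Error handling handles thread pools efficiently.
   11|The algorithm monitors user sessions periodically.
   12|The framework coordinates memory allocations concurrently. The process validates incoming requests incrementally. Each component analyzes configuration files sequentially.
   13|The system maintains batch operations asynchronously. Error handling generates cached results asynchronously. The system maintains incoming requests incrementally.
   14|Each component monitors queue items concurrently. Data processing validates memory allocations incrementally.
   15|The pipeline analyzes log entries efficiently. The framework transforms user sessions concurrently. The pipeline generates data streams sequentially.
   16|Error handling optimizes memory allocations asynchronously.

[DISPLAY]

                                                        
The framework validates memory allocations reliably. The
                                                        
Data processing monitors database records sequentially. 
The pipeline transforms incoming requests reliably. The 
This module manages database records asynchronously. The
The algorithm maintains memory allocations incrementally
The process manages queue items efficiently. The system 
The architecture analyzes queue items periodically. The 
The framework┌───────────────────────────┐currently. Err
The algorithm│          Warning          │dically.      
The framework│ Unsaved changes detected. │ns concurrentl
The system ma│            [OK]           │chronously. Er
Each componen└───────────────────────────┘rently. Data p
The pipeline analyzes log entries efficiently. The frame
Error handling optimizes memory allocations asynchronous
                                                        
                                                        
                                                        
                                                        
                                                        
                                                        
                                                        
                                                        


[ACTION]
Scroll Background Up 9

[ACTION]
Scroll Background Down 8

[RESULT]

The architecture analyzes queue items periodically. The 
The framework handles batch operations concurrently. Err
The algorithm monitors user sessions periodically.      
The framework coordinates memory allocations concurrentl
The system maintains batch operations asynchronously. Er
Each component monitors queue items concurrently. Data p
The pipeline analyzes log entries efficiently. The frame
Error handling optimizes memory allocations asynchronous
                                                        
             ┌───────────────────────────┐              
             │          Warning          │              
             │ Unsaved changes detected. │              
             │            [OK]           │              
             └───────────────────────────┘              
                                                        
                                                        
                                                        
                                                        
                                                        
                                                        
                                                        
                                                        
                                                        
                                                        


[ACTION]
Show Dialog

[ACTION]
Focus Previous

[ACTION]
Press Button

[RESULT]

The architecture analyzes queue items periodically. The 
The framework handles batch operations concurrently. Err
The algorithm monitors user sessions periodically.      
The framework coordinates memory allocations concurrentl
The system maintains batch operations asynchronously. Er
Each component monitors queue items concurrently. Data p
The pipeline analyzes log entries efficiently. The frame
Error handling optimizes memory allocations asynchronous
                                                        
                                                        
                                                        
                                                        
                                                        
                                                        
                                                        
                                                        
                                                        
                                                        
                                                        
                                                        
                                                        
                                                        
                                                        
                                                        
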